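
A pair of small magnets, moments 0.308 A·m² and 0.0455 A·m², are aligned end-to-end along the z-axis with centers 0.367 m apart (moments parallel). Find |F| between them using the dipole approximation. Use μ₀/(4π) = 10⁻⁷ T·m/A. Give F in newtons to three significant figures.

F ≈ 4.63×10⁻⁷ N

On-axis B of dipole 1: B = (μ₀/4π)·2m₁/r³. Force on dipole 2: F = m₂·dB/dr.
dB/dr = −(μ₀/4π)·6m₁/r⁴, so |F| = (μ₀/4π)·6m₁m₂/r⁴.
F = 6(10⁻⁷)(0.308)(0.0455)/(0.367)⁴ = 4.635×10⁻⁷ N.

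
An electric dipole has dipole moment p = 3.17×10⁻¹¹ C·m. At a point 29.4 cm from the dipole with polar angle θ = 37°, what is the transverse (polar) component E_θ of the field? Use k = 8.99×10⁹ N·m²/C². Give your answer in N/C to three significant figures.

For a dipole, E_θ = (kp sinθ)/r³.
kp/r³ = (8.99×10⁹)(3.17×10⁻¹¹)/(0.294)³ = 11.21 N/C.
E_θ = 11.21·sin37° = 6.749 N/C.

E_θ ≈ 6.75 N/C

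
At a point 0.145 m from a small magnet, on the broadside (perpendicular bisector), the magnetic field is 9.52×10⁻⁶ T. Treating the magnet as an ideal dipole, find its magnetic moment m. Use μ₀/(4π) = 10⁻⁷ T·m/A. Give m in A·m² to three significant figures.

In the equatorial plane B = (μ₀/4π)·m/r³, so m = Br³·4π/(μ₀).
m = (9.52×10⁻⁶)·(0.145)³ / (10⁻⁷) = 0.2902 A·m².

m ≈ 0.290 A·m²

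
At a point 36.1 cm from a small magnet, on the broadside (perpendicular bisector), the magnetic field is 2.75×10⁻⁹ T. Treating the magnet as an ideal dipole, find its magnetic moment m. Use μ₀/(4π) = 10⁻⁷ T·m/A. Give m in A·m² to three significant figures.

m ≈ 0.00129 A·m²

In the equatorial plane B = (μ₀/4π)·m/r³, so m = Br³·4π/(μ₀).
m = (2.75×10⁻⁹)·(0.361)³ / (10⁻⁷) = 0.001294 A·m².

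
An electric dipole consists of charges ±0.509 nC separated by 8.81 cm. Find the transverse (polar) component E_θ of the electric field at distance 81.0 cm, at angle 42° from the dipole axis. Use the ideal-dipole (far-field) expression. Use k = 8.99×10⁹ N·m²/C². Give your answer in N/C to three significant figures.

Dipole moment p = qd = (5.09×10⁻¹⁰ C)(0.0881 m) = 4.484×10⁻¹¹ C·m.
For a dipole, E_θ = (kp sinθ)/r³.
kp/r³ = (8.99×10⁹)(4.484×10⁻¹¹)/(0.810)³ = 0.7585 N/C.
E_θ = 0.7585·sin42° = 0.5076 N/C.

E_θ ≈ 0.508 N/C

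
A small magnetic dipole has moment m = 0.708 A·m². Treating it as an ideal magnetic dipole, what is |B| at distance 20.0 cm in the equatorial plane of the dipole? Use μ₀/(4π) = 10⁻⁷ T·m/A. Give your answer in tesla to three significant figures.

In the equatorial plane B = (μ₀/4π)·m/r³ (half the axial value).
B = (10⁻⁷)·(0.708) / (0.200)³ = 8.850×10⁻⁶ T.

B ≈ 8.85×10⁻⁶ T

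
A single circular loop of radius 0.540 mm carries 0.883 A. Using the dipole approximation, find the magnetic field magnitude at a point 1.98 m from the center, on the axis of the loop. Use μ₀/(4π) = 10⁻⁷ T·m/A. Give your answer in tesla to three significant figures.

B ≈ 2.08×10⁻¹⁴ T

Magnetic moment m = IA = Iπa² = (0.883)·π·(5.40×10⁻⁴)² = 8.089×10⁻⁷ A·m².
On axis B = (μ₀/4π)·2m/r³.
B = 2·(10⁻⁷)·(8.089×10⁻⁷) / (1.98)³ = 2.084×10⁻¹⁴ T.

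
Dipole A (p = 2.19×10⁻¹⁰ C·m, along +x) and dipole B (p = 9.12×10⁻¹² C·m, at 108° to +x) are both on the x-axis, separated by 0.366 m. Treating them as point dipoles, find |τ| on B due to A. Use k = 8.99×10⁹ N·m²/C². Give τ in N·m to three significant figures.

The second dipole sits on the axis of the first, so the field there is axial: E₁ = 2kp₁/r³ along +x.
E₁ = 2(8.99×10⁹)(2.19×10⁻¹⁰)/(0.366)³ = 80.31 N/C.
Torque on the second dipole: τ = p₂ E₁ sinθ.
τ = (9.12×10⁻¹²)(80.31)·sin108° = 6.966×10⁻¹⁰ N·m.

τ ≈ 6.97×10⁻¹⁰ N·m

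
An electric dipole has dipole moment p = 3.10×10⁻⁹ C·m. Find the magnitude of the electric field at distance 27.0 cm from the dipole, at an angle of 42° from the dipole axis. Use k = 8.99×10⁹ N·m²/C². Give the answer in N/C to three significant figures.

At angle θ the dipole field magnitude is E = (kp/r³)·√(1 + 3cos²θ).
kp/r³ = (8.99×10⁹)(3.10×10⁻⁹) / (0.270)³ = 1416 N/C.
√(1 + 3cos²42°) = √(1 + 3·0.5523) = √2.6568 ≈ 1.6300.
E ≈ 1416 × 1.630 = 2308 N/C.

E ≈ 2310 N/C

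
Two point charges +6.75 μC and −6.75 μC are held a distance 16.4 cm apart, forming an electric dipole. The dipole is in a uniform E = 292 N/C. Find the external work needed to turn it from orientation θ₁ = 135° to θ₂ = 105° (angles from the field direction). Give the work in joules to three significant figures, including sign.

Dipole moment p = qd = (6.75×10⁻⁶ C)(0.164 m) = 1.107×10⁻⁶ C·m.
W_ext = ΔU = U(θ₂) − U(θ₁) = −pE cosθ₂ − (−pE cosθ₁) = pE(cosθ₁ − cosθ₂).
W = (1.107×10⁻⁶)(292)·(cos135° − cos105°) = (3.232×10⁻⁴)·(-0.4483) = -1.449×10⁻⁴ J.

W ≈ -1.45×10⁻⁴ J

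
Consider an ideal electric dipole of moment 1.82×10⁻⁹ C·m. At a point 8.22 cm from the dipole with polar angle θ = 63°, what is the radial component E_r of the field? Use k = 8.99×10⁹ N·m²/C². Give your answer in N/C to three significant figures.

For a dipole, E_r = (2kp cosθ)/r³.
kp/r³ = (8.99×10⁹)(1.82×10⁻⁹)/(0.0822)³ = 2.946×10⁴ N/C.
E_r = 2·2.946×10⁴·cos63° = 2.675×10⁴ N/C.

E_r ≈ 2.67×10⁴ N/C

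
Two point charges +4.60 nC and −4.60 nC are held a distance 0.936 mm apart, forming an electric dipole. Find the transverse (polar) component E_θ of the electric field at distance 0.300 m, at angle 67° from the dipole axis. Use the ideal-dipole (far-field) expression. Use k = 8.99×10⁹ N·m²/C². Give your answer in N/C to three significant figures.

Dipole moment p = qd = (4.60×10⁻⁹ C)(9.36×10⁻⁴ m) = 4.306×10⁻¹² C·m.
For a dipole, E_θ = (kp sinθ)/r³.
kp/r³ = (8.99×10⁹)(4.306×10⁻¹²)/(0.300)³ = 1.434 N/C.
E_θ = 1.434·sin67° = 1.320 N/C.

E_θ ≈ 1.32 N/C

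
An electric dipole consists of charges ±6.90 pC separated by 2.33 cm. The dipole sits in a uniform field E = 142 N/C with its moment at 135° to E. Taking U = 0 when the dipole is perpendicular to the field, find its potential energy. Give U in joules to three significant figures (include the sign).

U ≈ 1.61×10⁻¹¹ J

Dipole moment p = qd = (6.90×10⁻¹² C)(0.0233 m) = 1.608×10⁻¹³ C·m.
U = −p·E = −pE cosθ.
U = −(1.608×10⁻¹³)(142)·cos135° = 1.615×10⁻¹¹ J.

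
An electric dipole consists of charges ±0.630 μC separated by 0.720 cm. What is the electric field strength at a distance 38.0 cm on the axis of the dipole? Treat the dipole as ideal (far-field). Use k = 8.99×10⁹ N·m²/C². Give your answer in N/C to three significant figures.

Dipole moment p = qd = (6.30×10⁻⁷ C)(0.00720 m) = 4.536×10⁻⁹ C·m.
On the dipole axis E = 2kp/r³.
E = 2·(8.99×10⁹)(4.536×10⁻⁹) / (0.380)³ = 1486 N/C.

E ≈ 1490 N/C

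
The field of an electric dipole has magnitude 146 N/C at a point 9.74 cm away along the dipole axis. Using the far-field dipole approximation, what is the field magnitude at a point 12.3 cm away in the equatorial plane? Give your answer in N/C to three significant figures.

E ≈ 36.2 N/C

Dipole fields scale as 1/r³ in the far field.
The axial field is twice the equatorial field at the same r, so the geometry factor is 1/2.
E₂ = E₁ · (1/2) · (r₁/r₂)³ = 146 · 0.5 · (9.74/12.3)³.
(r₁/r₂)³ = (0.7919)³ = 0.4965.
E₂ ≈ 36.25 N/C.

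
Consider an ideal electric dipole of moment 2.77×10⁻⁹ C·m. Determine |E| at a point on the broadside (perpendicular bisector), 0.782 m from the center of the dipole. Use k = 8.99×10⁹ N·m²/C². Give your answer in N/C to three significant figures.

In the equatorial plane E = kp/r³.
E = (8.99×10⁹)(2.77×10⁻⁹) / (0.782)³ = 52.07 N/C.

E ≈ 52.1 N/C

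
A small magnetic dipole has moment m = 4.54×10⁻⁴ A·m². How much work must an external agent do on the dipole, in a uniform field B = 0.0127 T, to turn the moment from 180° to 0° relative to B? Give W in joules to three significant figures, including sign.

W_ext = ΔU = −mB cosθ₂ + mB cosθ₁ = mB(cosθ₁ − cosθ₂).
W = (4.54×10⁻⁴)(0.0127)·(cos180° − cos0°) = (5.766×10⁻⁶)·(-2.0000) = -1.153×10⁻⁵ J.

W ≈ -1.15×10⁻⁵ J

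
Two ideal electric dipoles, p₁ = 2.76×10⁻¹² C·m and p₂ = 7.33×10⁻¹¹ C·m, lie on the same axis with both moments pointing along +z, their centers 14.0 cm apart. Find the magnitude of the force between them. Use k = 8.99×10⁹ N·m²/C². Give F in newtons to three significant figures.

F ≈ 2.84×10⁻⁸ N

On-axis field of dipole 1 at distance r: E = 2kp₁/r³. Force on dipole 2 is F = p₂·dE/dr (gradient along axis).
dE/dr = −6kp₁/r⁴, so |F| = 6kp₁p₂/r⁴ (attractive for aligned moments).
F = 6(8.99×10⁹)(2.76×10⁻¹²)(7.33×10⁻¹¹)/(0.140)⁴ = 2.841×10⁻⁸ N.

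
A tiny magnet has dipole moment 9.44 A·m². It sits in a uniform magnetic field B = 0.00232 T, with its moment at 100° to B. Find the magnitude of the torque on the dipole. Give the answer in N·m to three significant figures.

Torque on a magnetic dipole: τ = mB sinθ.
τ = (9.44)(0.00232)·sin100° = 0.02157 N·m.

τ ≈ 0.0216 N·m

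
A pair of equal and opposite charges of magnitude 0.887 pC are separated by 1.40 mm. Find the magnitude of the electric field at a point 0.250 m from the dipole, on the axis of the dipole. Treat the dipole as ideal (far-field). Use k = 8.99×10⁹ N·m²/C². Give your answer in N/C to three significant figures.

E ≈ 0.00143 N/C

Dipole moment p = qd = (8.87×10⁻¹³ C)(0.00140 m) = 1.242×10⁻¹⁵ C·m.
On the dipole axis E = 2kp/r³.
E = 2·(8.99×10⁹)(1.242×10⁻¹⁵) / (0.250)³ = 0.001429 N/C.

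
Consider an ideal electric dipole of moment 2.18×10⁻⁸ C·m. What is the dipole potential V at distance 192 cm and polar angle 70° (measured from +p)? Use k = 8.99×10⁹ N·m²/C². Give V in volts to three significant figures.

V ≈ 18.2 V

The dipole potential is V = kp cosθ / r².
V = (8.99×10⁹)(2.18×10⁻⁸)·cos70° / (1.92)² = 18.18 V.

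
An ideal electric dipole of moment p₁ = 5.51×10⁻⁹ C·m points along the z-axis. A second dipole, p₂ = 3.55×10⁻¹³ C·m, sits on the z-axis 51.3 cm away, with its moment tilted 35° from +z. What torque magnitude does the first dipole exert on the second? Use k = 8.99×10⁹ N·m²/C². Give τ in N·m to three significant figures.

The second dipole sits on the axis of the first, so the field there is axial: E₁ = 2kp₁/r³ along +z.
E₁ = 2(8.99×10⁹)(5.51×10⁻⁹)/(0.513)³ = 733.8 N/C.
Torque on the second dipole: τ = p₂ E₁ sinθ.
τ = (3.55×10⁻¹³)(733.8)·sin35° = 1.494×10⁻¹⁰ N·m.

τ ≈ 1.49×10⁻¹⁰ N·m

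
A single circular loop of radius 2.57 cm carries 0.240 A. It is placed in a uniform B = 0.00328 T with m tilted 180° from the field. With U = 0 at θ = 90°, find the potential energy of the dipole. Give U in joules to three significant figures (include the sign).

U ≈ 1.63×10⁻⁶ J

Magnetic moment m = IA = Iπa² = (0.240)·π·(0.0257)² = 4.98×10⁻⁴ A·m².
U = −m·B = −mB cosθ.
U = −(4.98×10⁻⁴)(0.00328)·cos180° = 1.633×10⁻⁶ J.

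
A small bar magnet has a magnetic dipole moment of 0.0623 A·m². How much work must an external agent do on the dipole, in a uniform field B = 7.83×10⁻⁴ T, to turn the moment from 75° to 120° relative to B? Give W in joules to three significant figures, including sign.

W_ext = ΔU = −mB cosθ₂ + mB cosθ₁ = mB(cosθ₁ − cosθ₂).
W = (0.0623)(7.83×10⁻⁴)·(cos75° − cos120°) = (4.878×10⁻⁵)·(+0.7588) = 3.702×10⁻⁵ J.

W ≈ 3.70×10⁻⁵ J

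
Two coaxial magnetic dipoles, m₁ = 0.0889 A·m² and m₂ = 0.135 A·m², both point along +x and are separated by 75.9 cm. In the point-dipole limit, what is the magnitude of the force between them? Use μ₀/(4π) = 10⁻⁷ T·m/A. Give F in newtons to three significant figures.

On-axis B of dipole 1: B = (μ₀/4π)·2m₁/r³. Force on dipole 2: F = m₂·dB/dr.
dB/dr = −(μ₀/4π)·6m₁/r⁴, so |F| = (μ₀/4π)·6m₁m₂/r⁴.
F = 6(10⁻⁷)(0.0889)(0.135)/(0.759)⁴ = 2.170×10⁻⁸ N.

F ≈ 2.17×10⁻⁸ N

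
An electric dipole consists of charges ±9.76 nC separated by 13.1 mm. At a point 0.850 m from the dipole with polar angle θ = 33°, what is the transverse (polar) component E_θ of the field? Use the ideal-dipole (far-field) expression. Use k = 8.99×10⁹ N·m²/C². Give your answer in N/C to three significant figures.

E_θ ≈ 1.02 N/C

Dipole moment p = qd = (9.76×10⁻⁹ C)(0.0131 m) = 1.279×10⁻¹⁰ C·m.
For a dipole, E_θ = (kp sinθ)/r³.
kp/r³ = (8.99×10⁹)(1.279×10⁻¹⁰)/(0.850)³ = 1.872 N/C.
E_θ = 1.872·sin33° = 1.020 N/C.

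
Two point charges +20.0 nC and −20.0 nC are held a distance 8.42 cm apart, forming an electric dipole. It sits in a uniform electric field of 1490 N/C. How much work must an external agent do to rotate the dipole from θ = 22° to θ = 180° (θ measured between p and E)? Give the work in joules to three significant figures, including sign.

W ≈ 4.84×10⁻⁶ J

Dipole moment p = qd = (2.00×10⁻⁸ C)(0.0842 m) = 1.684×10⁻⁹ C·m.
W_ext = ΔU = U(θ₂) − U(θ₁) = −pE cosθ₂ − (−pE cosθ₁) = pE(cosθ₁ − cosθ₂).
W = (1.684×10⁻⁹)(1490)·(cos22° − cos180°) = (2.509×10⁻⁶)·(+1.9272) = 4.836×10⁻⁶ J.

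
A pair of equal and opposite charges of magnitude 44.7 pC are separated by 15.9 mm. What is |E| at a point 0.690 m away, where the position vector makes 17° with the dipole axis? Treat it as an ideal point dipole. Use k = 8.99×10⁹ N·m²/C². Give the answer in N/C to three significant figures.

E ≈ 0.0376 N/C

Dipole moment p = qd = (4.47×10⁻¹¹ C)(0.0159 m) = 7.107×10⁻¹³ C·m.
At angle θ the dipole field magnitude is E = (kp/r³)·√(1 + 3cos²θ).
kp/r³ = (8.99×10⁹)(7.107×10⁻¹³) / (0.690)³ = 0.01945 N/C.
√(1 + 3cos²17°) = √(1 + 3·0.9145) = √3.7436 ≈ 1.9348.
E ≈ 0.01945 × 1.935 = 0.03763 N/C.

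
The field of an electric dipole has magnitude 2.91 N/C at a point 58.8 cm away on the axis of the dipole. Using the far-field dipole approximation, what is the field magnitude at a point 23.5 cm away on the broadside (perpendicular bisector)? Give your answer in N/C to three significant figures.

E ≈ 22.8 N/C

Dipole fields scale as 1/r³ in the far field.
The axial field is twice the equatorial field at the same r, so the geometry factor is 1/2.
E₂ = E₁ · (1/2) · (r₁/r₂)³ = 2.91 · 0.5 · (58.8/23.5)³.
(r₁/r₂)³ = (2.502)³ = 15.66.
E₂ ≈ 22.79 N/C.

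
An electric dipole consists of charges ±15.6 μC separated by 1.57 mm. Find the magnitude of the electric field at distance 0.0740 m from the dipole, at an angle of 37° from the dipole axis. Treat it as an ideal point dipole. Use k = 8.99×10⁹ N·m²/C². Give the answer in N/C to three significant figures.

Dipole moment p = qd = (1.56×10⁻⁵ C)(0.00157 m) = 2.449×10⁻⁸ C·m.
At angle θ the dipole field magnitude is E = (kp/r³)·√(1 + 3cos²θ).
kp/r³ = (8.99×10⁹)(2.449×10⁻⁸) / (0.0740)³ = 5.433×10⁵ N/C.
√(1 + 3cos²37°) = √(1 + 3·0.6378) = √2.9135 ≈ 1.7069.
E ≈ 5.433×10⁵ × 1.707 = 9.274×10⁵ N/C.

E ≈ 9.27×10⁵ N/C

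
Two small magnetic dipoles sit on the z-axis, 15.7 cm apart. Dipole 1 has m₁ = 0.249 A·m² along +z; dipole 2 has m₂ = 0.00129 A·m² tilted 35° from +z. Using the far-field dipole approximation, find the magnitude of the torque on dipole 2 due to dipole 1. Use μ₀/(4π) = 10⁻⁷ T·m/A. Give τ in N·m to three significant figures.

τ ≈ 9.52×10⁻⁹ N·m

Dipole B is on the axis of dipole A, so B₁ there is axial: B₁ = (μ₀/4π)·2m₁/r³ along +z.
B₁ = 2(10⁻⁷)(0.249)/(0.157)³ = 1.287×10⁻⁵ T.
τ = m₂ B₁ sinθ.
τ = (0.00129)(1.287×10⁻⁵)·sin35° = 9.522×10⁻⁹ N·m.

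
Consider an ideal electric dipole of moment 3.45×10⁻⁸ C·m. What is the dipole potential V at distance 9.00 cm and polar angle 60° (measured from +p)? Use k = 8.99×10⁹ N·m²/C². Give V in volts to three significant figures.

The dipole potential is V = kp cosθ / r².
V = (8.99×10⁹)(3.45×10⁻⁸)·cos60° / (0.0900)² = 1.915×10⁴ V.

V ≈ 1.91×10⁴ V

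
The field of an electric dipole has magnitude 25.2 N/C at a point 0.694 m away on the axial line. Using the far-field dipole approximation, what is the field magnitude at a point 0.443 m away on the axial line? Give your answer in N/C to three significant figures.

Dipole fields scale as 1/r³ in the far field; the geometry is the same at both points.
E₂ = E₁ · (r₁/r₂)³ = 25.2 · (0.694/0.443)³.
(r₁/r₂)³ = (1.567)³ = 3.845.
E₂ ≈ 96.89 N/C.

E ≈ 96.9 N/C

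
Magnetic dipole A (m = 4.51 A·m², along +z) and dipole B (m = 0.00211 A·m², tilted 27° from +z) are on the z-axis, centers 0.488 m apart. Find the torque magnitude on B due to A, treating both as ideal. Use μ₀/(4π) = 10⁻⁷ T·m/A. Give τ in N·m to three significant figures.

τ ≈ 7.43×10⁻⁹ N·m

Dipole B is on the axis of dipole A, so B₁ there is axial: B₁ = (μ₀/4π)·2m₁/r³ along +z.
B₁ = 2(10⁻⁷)(4.51)/(0.488)³ = 7.762×10⁻⁶ T.
τ = m₂ B₁ sinθ.
τ = (0.00211)(7.762×10⁻⁶)·sin27° = 7.435×10⁻⁹ N·m.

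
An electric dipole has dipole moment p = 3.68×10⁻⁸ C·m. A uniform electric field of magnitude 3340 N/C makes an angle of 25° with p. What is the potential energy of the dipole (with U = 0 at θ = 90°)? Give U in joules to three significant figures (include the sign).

U = −p·E = −pE cosθ.
U = −(3.68×10⁻⁸)(3340)·cos25° = -1.114×10⁻⁴ J.

U ≈ -1.11×10⁻⁴ J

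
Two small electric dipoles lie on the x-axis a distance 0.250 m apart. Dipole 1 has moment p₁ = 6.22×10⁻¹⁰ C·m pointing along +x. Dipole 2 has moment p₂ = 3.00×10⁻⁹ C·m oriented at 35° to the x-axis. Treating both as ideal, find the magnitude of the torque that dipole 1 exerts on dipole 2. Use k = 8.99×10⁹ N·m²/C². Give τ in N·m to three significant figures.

The second dipole sits on the axis of the first, so the field there is axial: E₁ = 2kp₁/r³ along +x.
E₁ = 2(8.99×10⁹)(6.22×10⁻¹⁰)/(0.250)³ = 715.7 N/C.
Torque on the second dipole: τ = p₂ E₁ sinθ.
τ = (3.00×10⁻⁹)(715.7)·sin35° = 1.232×10⁻⁶ N·m.

τ ≈ 1.23×10⁻⁶ N·m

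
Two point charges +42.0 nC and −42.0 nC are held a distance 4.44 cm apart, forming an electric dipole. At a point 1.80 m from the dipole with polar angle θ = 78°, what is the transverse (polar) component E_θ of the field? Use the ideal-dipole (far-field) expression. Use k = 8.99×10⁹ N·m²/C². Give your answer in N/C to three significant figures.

E_θ ≈ 2.81 N/C

Dipole moment p = qd = (4.20×10⁻⁸ C)(0.0444 m) = 1.865×10⁻⁹ C·m.
For a dipole, E_θ = (kp sinθ)/r³.
kp/r³ = (8.99×10⁹)(1.865×10⁻⁹)/(1.80)³ = 2.875 N/C.
E_θ = 2.875·sin78° = 2.812 N/C.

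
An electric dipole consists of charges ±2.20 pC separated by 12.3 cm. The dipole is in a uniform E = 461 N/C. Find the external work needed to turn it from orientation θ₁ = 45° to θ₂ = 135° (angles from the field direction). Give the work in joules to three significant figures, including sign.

Dipole moment p = qd = (2.20×10⁻¹² C)(0.123 m) = 2.706×10⁻¹³ C·m.
W_ext = ΔU = U(θ₂) − U(θ₁) = −pE cosθ₂ − (−pE cosθ₁) = pE(cosθ₁ − cosθ₂).
W = (2.706×10⁻¹³)(461)·(cos45° − cos135°) = (1.247×10⁻¹⁰)·(+1.4142) = 1.764×10⁻¹⁰ J.

W ≈ 1.76×10⁻¹⁰ J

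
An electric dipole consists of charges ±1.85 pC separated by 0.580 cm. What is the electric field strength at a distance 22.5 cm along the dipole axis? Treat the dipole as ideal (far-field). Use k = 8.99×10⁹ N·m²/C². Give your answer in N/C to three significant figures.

Dipole moment p = qd = (1.85×10⁻¹² C)(0.00580 m) = 1.073×10⁻¹⁴ C·m.
On the dipole axis E = 2kp/r³.
E = 2·(8.99×10⁹)(1.073×10⁻¹⁴) / (0.225)³ = 0.01694 N/C.

E ≈ 0.0169 N/C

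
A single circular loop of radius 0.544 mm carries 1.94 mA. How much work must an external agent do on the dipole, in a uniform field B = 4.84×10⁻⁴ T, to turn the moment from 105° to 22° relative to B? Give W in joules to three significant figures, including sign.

Magnetic moment m = IA = Iπa² = (0.00194)·π·(5.44×10⁻⁴)² = 1.804×10⁻⁹ A·m².
W_ext = ΔU = −mB cosθ₂ + mB cosθ₁ = mB(cosθ₁ − cosθ₂).
W = (1.804×10⁻⁹)(4.84×10⁻⁴)·(cos105° − cos22°) = (8.731×10⁻¹³)·(-1.1860) = -1.036×10⁻¹² J.

W ≈ -1.04×10⁻¹² J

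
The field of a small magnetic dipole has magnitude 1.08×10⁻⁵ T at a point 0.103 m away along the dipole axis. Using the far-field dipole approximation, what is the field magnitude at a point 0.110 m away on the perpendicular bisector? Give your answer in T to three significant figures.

B ≈ 4.43×10⁻⁶ T

Dipole fields scale as 1/r³ in the far field.
The axial field is twice the equatorial field at the same r, so the geometry factor is 1/2.
B₂ = B₁ · (1/2) · (r₁/r₂)³ = 1.08×10⁻⁵ · 0.5 · (0.103/0.110)³.
(r₁/r₂)³ = (0.9364)³ = 0.821.
B₂ ≈ 4.433×10⁻⁶ T.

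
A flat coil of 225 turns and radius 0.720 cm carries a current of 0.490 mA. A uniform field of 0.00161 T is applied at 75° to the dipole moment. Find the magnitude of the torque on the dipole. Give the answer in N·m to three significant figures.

τ ≈ 2.79×10⁻⁸ N·m

m = NIA = NIπa² = 225·(4.90×10⁻⁴)·π·(0.00720)² = 1.796×10⁻⁵ A·m².
Torque on a magnetic dipole: τ = mB sinθ.
τ = (1.796×10⁻⁵)(0.00161)·sin75° = 2.793×10⁻⁸ N·m.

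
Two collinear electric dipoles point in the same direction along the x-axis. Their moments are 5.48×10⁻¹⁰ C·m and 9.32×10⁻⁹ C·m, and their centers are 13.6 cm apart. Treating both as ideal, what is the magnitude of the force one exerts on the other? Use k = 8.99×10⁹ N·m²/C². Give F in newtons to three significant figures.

F ≈ 8.05×10⁻⁴ N

On-axis field of dipole 1 at distance r: E = 2kp₁/r³. Force on dipole 2 is F = p₂·dE/dr (gradient along axis).
dE/dr = −6kp₁/r⁴, so |F| = 6kp₁p₂/r⁴ (attractive for aligned moments).
F = 6(8.99×10⁹)(5.48×10⁻¹⁰)(9.32×10⁻⁹)/(0.136)⁴ = 8.053×10⁻⁴ N.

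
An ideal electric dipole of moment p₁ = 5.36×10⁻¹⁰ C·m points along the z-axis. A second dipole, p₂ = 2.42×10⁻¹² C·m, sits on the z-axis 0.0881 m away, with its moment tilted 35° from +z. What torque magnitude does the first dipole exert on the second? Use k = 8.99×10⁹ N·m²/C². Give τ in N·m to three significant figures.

The second dipole sits on the axis of the first, so the field there is axial: E₁ = 2kp₁/r³ along +z.
E₁ = 2(8.99×10⁹)(5.36×10⁻¹⁰)/(0.0881)³ = 1.409×10⁴ N/C.
Torque on the second dipole: τ = p₂ E₁ sinθ.
τ = (2.42×10⁻¹²)(1.409×10⁴)·sin35° = 1.956×10⁻⁸ N·m.

τ ≈ 1.96×10⁻⁸ N·m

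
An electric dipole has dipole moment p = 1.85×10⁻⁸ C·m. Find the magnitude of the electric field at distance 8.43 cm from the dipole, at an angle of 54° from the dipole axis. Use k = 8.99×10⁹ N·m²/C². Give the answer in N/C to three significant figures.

E ≈ 3.96×10⁵ N/C

At angle θ the dipole field magnitude is E = (kp/r³)·√(1 + 3cos²θ).
kp/r³ = (8.99×10⁹)(1.85×10⁻⁸) / (0.0843)³ = 2.776×10⁵ N/C.
√(1 + 3cos²54°) = √(1 + 3·0.3455) = √2.0365 ≈ 1.4271.
E ≈ 2.776×10⁵ × 1.427 = 3.962×10⁵ N/C.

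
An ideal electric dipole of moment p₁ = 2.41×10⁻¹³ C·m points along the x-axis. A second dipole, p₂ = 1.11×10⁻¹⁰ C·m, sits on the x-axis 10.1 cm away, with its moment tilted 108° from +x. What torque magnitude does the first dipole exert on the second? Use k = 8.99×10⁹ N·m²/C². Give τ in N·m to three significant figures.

τ ≈ 4.44×10⁻¹⁰ N·m

The second dipole sits on the axis of the first, so the field there is axial: E₁ = 2kp₁/r³ along +x.
E₁ = 2(8.99×10⁹)(2.41×10⁻¹³)/(0.101)³ = 4.206 N/C.
Torque on the second dipole: τ = p₂ E₁ sinθ.
τ = (1.11×10⁻¹⁰)(4.206)·sin108° = 4.440×10⁻¹⁰ N·m.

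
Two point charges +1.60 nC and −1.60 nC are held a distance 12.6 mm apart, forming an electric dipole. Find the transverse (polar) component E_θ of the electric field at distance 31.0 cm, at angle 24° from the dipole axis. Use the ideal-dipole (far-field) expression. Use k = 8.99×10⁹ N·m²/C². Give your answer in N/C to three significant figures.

E_θ ≈ 2.47 N/C

Dipole moment p = qd = (1.60×10⁻⁹ C)(0.0126 m) = 2.016×10⁻¹¹ C·m.
For a dipole, E_θ = (kp sinθ)/r³.
kp/r³ = (8.99×10⁹)(2.016×10⁻¹¹)/(0.310)³ = 6.084 N/C.
E_θ = 6.084·sin24° = 2.474 N/C.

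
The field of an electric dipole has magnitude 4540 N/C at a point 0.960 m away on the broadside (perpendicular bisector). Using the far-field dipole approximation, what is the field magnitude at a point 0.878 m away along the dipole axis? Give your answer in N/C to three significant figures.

E ≈ 1.19×10⁴ N/C

Dipole fields scale as 1/r³ in the far field.
The axial field is twice the equatorial field at the same r, so the geometry factor is 2/1.
E₂ = E₁ · (2/1) · (r₁/r₂)³ = 4540 · 2 · (0.960/0.878)³.
(r₁/r₂)³ = (1.093)³ = 1.307.
E₂ ≈ 1.187×10⁴ N/C.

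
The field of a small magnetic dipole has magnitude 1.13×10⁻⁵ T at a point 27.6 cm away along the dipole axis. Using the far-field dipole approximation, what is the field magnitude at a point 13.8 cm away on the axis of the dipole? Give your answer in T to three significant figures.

B ≈ 9.04×10⁻⁵ T

Dipole fields scale as 1/r³ in the far field; the geometry is the same at both points.
B₂ = B₁ · (r₁/r₂)³ = 1.13×10⁻⁵ · (27.6/13.8)³.
(r₁/r₂)³ = (2)³ = 8.
B₂ ≈ 9.040×10⁻⁵ T.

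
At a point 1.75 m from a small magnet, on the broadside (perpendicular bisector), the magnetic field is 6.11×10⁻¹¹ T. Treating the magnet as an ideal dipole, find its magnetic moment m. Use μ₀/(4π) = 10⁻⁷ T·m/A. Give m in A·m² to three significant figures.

In the equatorial plane B = (μ₀/4π)·m/r³, so m = Br³·4π/(μ₀).
m = (6.11×10⁻¹¹)·(1.75)³ / (10⁻⁷) = 0.003275 A·m².

m ≈ 0.00327 A·m²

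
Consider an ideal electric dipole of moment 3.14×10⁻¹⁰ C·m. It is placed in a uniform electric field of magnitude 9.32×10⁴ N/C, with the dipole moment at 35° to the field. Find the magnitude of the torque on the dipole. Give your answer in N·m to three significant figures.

τ ≈ 1.68×10⁻⁵ N·m

Torque on an electric dipole: τ = pE sinθ.
τ = (3.14×10⁻¹⁰)(9.32×10⁴)·sin35° = 1.679×10⁻⁵ N·m.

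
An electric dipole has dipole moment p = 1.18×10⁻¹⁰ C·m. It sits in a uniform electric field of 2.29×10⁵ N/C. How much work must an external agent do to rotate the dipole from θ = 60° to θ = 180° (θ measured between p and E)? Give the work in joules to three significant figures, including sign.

W_ext = ΔU = U(θ₂) − U(θ₁) = −pE cosθ₂ − (−pE cosθ₁) = pE(cosθ₁ − cosθ₂).
W = (1.18×10⁻¹⁰)(2.29×10⁵)·(cos60° − cos180°) = (2.702×10⁻⁵)·(+1.5000) = 4.053×10⁻⁵ J.

W ≈ 4.05×10⁻⁵ J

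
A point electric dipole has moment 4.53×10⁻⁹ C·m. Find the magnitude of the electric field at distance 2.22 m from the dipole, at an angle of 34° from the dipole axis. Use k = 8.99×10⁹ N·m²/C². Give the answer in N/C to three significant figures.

E ≈ 6.51 N/C

At angle θ the dipole field magnitude is E = (kp/r³)·√(1 + 3cos²θ).
kp/r³ = (8.99×10⁹)(4.53×10⁻⁹) / (2.22)³ = 3.722 N/C.
√(1 + 3cos²34°) = √(1 + 3·0.6873) = √3.0619 ≈ 1.7498.
E ≈ 3.722 × 1.750 = 6.513 N/C.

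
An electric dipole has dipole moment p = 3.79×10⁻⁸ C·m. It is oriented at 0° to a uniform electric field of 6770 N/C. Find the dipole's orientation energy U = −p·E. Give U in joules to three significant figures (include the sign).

U ≈ -2.57×10⁻⁴ J

U = −p·E = −pE cosθ.
U = −(3.79×10⁻⁸)(6770)·cos0° = -2.566×10⁻⁴ J.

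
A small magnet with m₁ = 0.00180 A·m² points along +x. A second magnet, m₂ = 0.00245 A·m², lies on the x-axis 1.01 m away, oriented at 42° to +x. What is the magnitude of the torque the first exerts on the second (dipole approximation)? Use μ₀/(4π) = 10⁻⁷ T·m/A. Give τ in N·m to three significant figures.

τ ≈ 5.73×10⁻¹³ N·m

Dipole B is on the axis of dipole A, so B₁ there is axial: B₁ = (μ₀/4π)·2m₁/r³ along +x.
B₁ = 2(10⁻⁷)(0.00180)/(1.01)³ = 3.494×10⁻¹⁰ T.
τ = m₂ B₁ sinθ.
τ = (0.00245)(3.494×10⁻¹⁰)·sin42° = 5.728×10⁻¹³ N·m.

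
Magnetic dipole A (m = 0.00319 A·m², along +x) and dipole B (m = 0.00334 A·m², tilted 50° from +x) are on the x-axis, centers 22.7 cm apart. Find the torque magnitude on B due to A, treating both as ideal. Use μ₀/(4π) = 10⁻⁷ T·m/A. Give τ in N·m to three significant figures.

Dipole B is on the axis of dipole A, so B₁ there is axial: B₁ = (μ₀/4π)·2m₁/r³ along +x.
B₁ = 2(10⁻⁷)(0.00319)/(0.227)³ = 5.454×10⁻⁸ T.
τ = m₂ B₁ sinθ.
τ = (0.00334)(5.454×10⁻⁸)·sin50° = 1.396×10⁻¹⁰ N·m.

τ ≈ 1.40×10⁻¹⁰ N·m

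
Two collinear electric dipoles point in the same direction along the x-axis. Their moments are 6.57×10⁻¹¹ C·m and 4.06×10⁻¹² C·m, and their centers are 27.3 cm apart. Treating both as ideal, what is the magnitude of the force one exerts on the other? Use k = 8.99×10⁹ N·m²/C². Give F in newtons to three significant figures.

F ≈ 2.59×10⁻⁹ N

On-axis field of dipole 1 at distance r: E = 2kp₁/r³. Force on dipole 2 is F = p₂·dE/dr (gradient along axis).
dE/dr = −6kp₁/r⁴, so |F| = 6kp₁p₂/r⁴ (attractive for aligned moments).
F = 6(8.99×10⁹)(6.57×10⁻¹¹)(4.06×10⁻¹²)/(0.273)⁴ = 2.590×10⁻⁹ N.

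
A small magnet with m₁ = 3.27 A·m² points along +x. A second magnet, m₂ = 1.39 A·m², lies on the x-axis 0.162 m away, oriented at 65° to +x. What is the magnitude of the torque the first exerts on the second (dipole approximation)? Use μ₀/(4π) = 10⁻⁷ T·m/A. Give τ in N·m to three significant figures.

Dipole B is on the axis of dipole A, so B₁ there is axial: B₁ = (μ₀/4π)·2m₁/r³ along +x.
B₁ = 2(10⁻⁷)(3.27)/(0.162)³ = 1.538×10⁻⁴ T.
τ = m₂ B₁ sinθ.
τ = (1.39)(1.538×10⁻⁴)·sin65° = 1.938×10⁻⁴ N·m.

τ ≈ 1.94×10⁻⁴ N·m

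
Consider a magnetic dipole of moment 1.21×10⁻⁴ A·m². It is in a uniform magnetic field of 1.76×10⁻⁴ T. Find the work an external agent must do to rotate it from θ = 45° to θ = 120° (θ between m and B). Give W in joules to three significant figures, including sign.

W ≈ 2.57×10⁻⁸ J

W_ext = ΔU = −mB cosθ₂ + mB cosθ₁ = mB(cosθ₁ − cosθ₂).
W = (1.21×10⁻⁴)(1.76×10⁻⁴)·(cos45° − cos120°) = (2.130×10⁻⁸)·(+1.2071) = 2.571×10⁻⁸ J.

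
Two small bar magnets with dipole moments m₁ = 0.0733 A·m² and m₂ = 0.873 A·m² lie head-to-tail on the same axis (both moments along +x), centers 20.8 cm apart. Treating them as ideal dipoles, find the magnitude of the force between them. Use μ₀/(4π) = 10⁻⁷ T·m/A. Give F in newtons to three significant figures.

F ≈ 2.05×10⁻⁵ N

On-axis B of dipole 1: B = (μ₀/4π)·2m₁/r³. Force on dipole 2: F = m₂·dB/dr.
dB/dr = −(μ₀/4π)·6m₁/r⁴, so |F| = (μ₀/4π)·6m₁m₂/r⁴.
F = 6(10⁻⁷)(0.0733)(0.873)/(0.208)⁴ = 2.051×10⁻⁵ N.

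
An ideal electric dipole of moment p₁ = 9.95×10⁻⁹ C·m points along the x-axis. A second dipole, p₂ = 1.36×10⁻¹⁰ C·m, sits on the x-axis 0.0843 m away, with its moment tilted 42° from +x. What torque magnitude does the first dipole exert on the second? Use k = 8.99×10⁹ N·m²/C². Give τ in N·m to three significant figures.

τ ≈ 2.72×10⁻⁵ N·m

The second dipole sits on the axis of the first, so the field there is axial: E₁ = 2kp₁/r³ along +x.
E₁ = 2(8.99×10⁹)(9.95×10⁻⁹)/(0.0843)³ = 2.986×10⁵ N/C.
Torque on the second dipole: τ = p₂ E₁ sinθ.
τ = (1.36×10⁻¹⁰)(2.986×10⁵)·sin42° = 2.718×10⁻⁵ N·m.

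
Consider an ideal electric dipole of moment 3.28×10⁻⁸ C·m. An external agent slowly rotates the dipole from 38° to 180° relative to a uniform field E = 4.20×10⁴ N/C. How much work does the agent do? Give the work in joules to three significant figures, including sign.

W ≈ 0.00246 J

W_ext = ΔU = U(θ₂) − U(θ₁) = −pE cosθ₂ − (−pE cosθ₁) = pE(cosθ₁ − cosθ₂).
W = (3.28×10⁻⁸)(4.20×10⁴)·(cos38° − cos180°) = (0.001378)·(+1.7880) = 0.002463 J.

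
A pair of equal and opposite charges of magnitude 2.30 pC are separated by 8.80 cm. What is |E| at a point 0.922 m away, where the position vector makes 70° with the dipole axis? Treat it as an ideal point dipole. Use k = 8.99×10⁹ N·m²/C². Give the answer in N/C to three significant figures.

E ≈ 0.00270 N/C

Dipole moment p = qd = (2.30×10⁻¹² C)(0.0880 m) = 2.024×10⁻¹³ C·m.
At angle θ the dipole field magnitude is E = (kp/r³)·√(1 + 3cos²θ).
kp/r³ = (8.99×10⁹)(2.024×10⁻¹³) / (0.922)³ = 0.002322 N/C.
√(1 + 3cos²70°) = √(1 + 3·0.1170) = √1.3509 ≈ 1.1623.
E ≈ 0.002322 × 1.162 = 0.002698 N/C.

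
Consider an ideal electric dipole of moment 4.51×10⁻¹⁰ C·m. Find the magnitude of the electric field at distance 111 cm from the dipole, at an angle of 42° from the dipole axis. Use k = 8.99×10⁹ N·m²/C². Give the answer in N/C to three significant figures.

At angle θ the dipole field magnitude is E = (kp/r³)·√(1 + 3cos²θ).
kp/r³ = (8.99×10⁹)(4.51×10⁻¹⁰) / (1.11)³ = 2.965 N/C.
√(1 + 3cos²42°) = √(1 + 3·0.5523) = √2.6568 ≈ 1.6300.
E ≈ 2.965 × 1.630 = 4.832 N/C.

E ≈ 4.83 N/C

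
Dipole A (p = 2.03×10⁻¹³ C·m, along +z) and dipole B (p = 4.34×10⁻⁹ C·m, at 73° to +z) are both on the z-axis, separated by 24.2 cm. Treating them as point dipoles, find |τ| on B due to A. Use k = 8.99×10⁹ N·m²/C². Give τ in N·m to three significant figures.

The second dipole sits on the axis of the first, so the field there is axial: E₁ = 2kp₁/r³ along +z.
E₁ = 2(8.99×10⁹)(2.03×10⁻¹³)/(0.242)³ = 0.2575 N/C.
Torque on the second dipole: τ = p₂ E₁ sinθ.
τ = (4.34×10⁻⁹)(0.2575)·sin73° = 1.069×10⁻⁹ N·m.

τ ≈ 1.07×10⁻⁹ N·m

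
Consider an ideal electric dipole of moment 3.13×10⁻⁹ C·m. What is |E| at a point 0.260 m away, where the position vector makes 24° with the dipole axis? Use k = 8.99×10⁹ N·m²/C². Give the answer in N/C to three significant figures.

E ≈ 3000 N/C

At angle θ the dipole field magnitude is E = (kp/r³)·√(1 + 3cos²θ).
kp/r³ = (8.99×10⁹)(3.13×10⁻⁹) / (0.260)³ = 1601 N/C.
√(1 + 3cos²24°) = √(1 + 3·0.8346) = √3.5037 ≈ 1.8718.
E ≈ 1601 × 1.872 = 2997 N/C.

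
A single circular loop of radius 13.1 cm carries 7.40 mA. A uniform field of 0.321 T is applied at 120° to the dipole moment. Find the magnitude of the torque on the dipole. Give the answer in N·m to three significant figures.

Magnetic moment m = IA = Iπa² = (0.00740)·π·(0.131)² = 3.99×10⁻⁴ A·m².
Torque on a magnetic dipole: τ = mB sinθ.
τ = (3.99×10⁻⁴)(0.321)·sin120° = 1.109×10⁻⁴ N·m.

τ ≈ 1.11×10⁻⁴ N·m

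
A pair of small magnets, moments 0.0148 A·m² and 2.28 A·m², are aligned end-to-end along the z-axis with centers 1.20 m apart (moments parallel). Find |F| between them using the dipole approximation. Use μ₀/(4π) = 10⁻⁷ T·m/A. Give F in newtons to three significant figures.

On-axis B of dipole 1: B = (μ₀/4π)·2m₁/r³. Force on dipole 2: F = m₂·dB/dr.
dB/dr = −(μ₀/4π)·6m₁/r⁴, so |F| = (μ₀/4π)·6m₁m₂/r⁴.
F = 6(10⁻⁷)(0.0148)(2.28)/(1.20)⁴ = 9.764×10⁻⁹ N.

F ≈ 9.76×10⁻⁹ N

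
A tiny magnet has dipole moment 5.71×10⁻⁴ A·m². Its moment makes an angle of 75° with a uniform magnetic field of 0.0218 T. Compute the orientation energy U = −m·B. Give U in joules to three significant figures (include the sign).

U ≈ -3.22×10⁻⁶ J

U = −m·B = −mB cosθ.
U = −(5.71×10⁻⁴)(0.0218)·cos75° = -3.222×10⁻⁶ J.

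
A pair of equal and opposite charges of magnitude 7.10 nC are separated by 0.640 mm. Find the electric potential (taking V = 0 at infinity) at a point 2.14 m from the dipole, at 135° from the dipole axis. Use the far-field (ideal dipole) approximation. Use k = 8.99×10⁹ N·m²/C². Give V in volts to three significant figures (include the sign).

Dipole moment p = qd = (7.10×10⁻⁹ C)(6.40×10⁻⁴ m) = 4.544×10⁻¹² C·m.
The dipole potential is V = kp cosθ / r².
V = (8.99×10⁹)(4.544×10⁻¹²)·cos135° / (2.14)² = -0.006307 V.

V ≈ -0.00631 V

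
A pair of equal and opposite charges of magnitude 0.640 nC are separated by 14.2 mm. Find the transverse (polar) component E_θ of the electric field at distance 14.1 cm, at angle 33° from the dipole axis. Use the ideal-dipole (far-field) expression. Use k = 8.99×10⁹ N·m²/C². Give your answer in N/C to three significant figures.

Dipole moment p = qd = (6.40×10⁻¹⁰ C)(0.0142 m) = 9.088×10⁻¹² C·m.
For a dipole, E_θ = (kp sinθ)/r³.
kp/r³ = (8.99×10⁹)(9.088×10⁻¹²)/(0.141)³ = 29.15 N/C.
E_θ = 29.15·sin33° = 15.87 N/C.

E_θ ≈ 15.9 N/C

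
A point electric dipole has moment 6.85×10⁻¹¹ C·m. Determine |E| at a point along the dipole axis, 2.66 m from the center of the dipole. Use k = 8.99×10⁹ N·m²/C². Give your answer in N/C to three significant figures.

E ≈ 0.0654 N/C

On the dipole axis E = 2kp/r³.
E = 2·(8.99×10⁹)(6.85×10⁻¹¹) / (2.66)³ = 0.06544 N/C.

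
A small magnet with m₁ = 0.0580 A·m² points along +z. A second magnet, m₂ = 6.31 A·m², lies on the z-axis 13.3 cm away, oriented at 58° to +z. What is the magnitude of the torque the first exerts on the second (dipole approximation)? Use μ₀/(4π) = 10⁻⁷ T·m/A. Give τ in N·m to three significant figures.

Dipole B is on the axis of dipole A, so B₁ there is axial: B₁ = (μ₀/4π)·2m₁/r³ along +z.
B₁ = 2(10⁻⁷)(0.0580)/(0.133)³ = 4.931×10⁻⁶ T.
τ = m₂ B₁ sinθ.
τ = (6.31)(4.931×10⁻⁶)·sin58° = 2.638×10⁻⁵ N·m.

τ ≈ 2.64×10⁻⁵ N·m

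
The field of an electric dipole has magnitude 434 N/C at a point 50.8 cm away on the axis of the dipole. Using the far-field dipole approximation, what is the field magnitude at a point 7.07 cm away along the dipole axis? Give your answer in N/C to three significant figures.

E ≈ 1.61×10⁵ N/C

Dipole fields scale as 1/r³ in the far field; the geometry is the same at both points.
E₂ = E₁ · (r₁/r₂)³ = 434 · (50.8/7.07)³.
(r₁/r₂)³ = (7.185)³ = 371.
E₂ ≈ 1.610×10⁵ N/C.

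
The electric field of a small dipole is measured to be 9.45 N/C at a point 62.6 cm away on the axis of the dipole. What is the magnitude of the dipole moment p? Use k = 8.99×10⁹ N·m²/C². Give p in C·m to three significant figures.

p ≈ 1.29×10⁻¹⁰ C·m

On axis E = 2kp/r³, so p = Er³/(2k).
p = (9.45)·(0.626)³ / (2·8.99×10⁹) = 1.289×10⁻¹⁰ C·m.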